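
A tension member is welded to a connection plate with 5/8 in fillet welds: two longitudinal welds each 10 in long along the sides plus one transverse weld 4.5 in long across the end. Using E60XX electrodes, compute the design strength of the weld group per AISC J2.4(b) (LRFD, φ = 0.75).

φR_n ≈ 292 kip

E60XX → F_EXX = 60 ksi.
t_e = 0.707 × 0.625 = 0.4419 in.
R_nwl = 0.6 × 60 × 0.4419 × 20 = 318.1 kip (longitudinal, 2 welds).
R_nwt = 0.6 × 60 × 0.4419 × 4.5 = 71.58 kip (transverse, base value).
(i) R_nwl + R_nwt = 389.7 kip; (ii) 0.85 R_nwl + 1.5 R_nwt = 377.8 kip.
R_n = max = 389.7 kip [governs: (i)]; φR_n = 292.3 kip.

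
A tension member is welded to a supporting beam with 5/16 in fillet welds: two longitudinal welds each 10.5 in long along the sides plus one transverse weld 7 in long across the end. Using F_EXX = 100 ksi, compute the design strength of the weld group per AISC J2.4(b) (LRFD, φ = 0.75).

φR_n ≈ 282 kips

t_e = 0.707 × 0.3125 = 0.2209 in.
R_nwl = 0.6 × 100 × 0.2209 × 21 = 278.4 kips (longitudinal, 2 welds).
R_nwt = 0.6 × 100 × 0.2209 × 7 = 92.79 kips (transverse, base value).
(i) R_nwl + R_nwt = 371.2 kips; (ii) 0.85 R_nwl + 1.5 R_nwt = 375.8 kips.
R_n = max = 375.8 kips [governs: (ii)]; φR_n = 281.9 kips.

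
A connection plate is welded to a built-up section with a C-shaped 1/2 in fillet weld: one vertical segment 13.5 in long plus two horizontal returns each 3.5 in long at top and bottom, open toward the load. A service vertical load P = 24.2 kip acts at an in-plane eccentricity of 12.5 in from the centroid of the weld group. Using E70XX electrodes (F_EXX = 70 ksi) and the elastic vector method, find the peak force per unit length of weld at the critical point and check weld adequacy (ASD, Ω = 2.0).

Total weld length L_w = 20.5 in. Treat welds as unit-width lines.
Centroid: x̄ = 2×3.5×1.75 / 20.5 = 0.5976 in from the vertical weld.
Polar moment about centroid: J = I_x + I_y = [13.5³/12 + 2×3.5×6.75²] + [13.5×0.5976² + 2(3.5³/12 + 3.5×1.152²)] = 545.2 in³.
Direct shear f_v = P/L_w = 24.2 / 20.5 = 1.18 kip/in (vertical).
Torsion M = P·e = 24.2 × 12.5 = 302.5 kip·in.
Critical point at (x, y) = (2.902, 6.75) from centroid. f_tx = M·y/J = 3.745 kip/in; f_ty = M·x/J = 1.61 kip/in.
Resultant f_max = √[f_tx² + (f_v + f_ty)²] = √[3.745² + (1.18 + 1.61)²] = 4.67 kip/in.
Capacity per unit length: r_n/Ω = (1/2.0) × 0.6 × 70 × (0.707 × 0.5) = 7.423 kip/in.
4.67 ≤ 7.423 → adequate.

f_max ≈ 4.67 kip/in; adequate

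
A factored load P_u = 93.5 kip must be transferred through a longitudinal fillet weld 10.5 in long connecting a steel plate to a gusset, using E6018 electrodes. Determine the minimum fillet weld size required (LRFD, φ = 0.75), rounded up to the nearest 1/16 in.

E60XX → F_EXX = 60 ksi.
Total weld length L = 10.5 in.
Required throat t_e = P_u / (φ × 0.6 F_EXX × L) = 93.5 / (0.75 × 0.6 × 60 × 10.5) = 0.3298 in.
Required leg w = t_e / 0.707 = 0.4665 in → use 1/2 in.

w = 1/2 in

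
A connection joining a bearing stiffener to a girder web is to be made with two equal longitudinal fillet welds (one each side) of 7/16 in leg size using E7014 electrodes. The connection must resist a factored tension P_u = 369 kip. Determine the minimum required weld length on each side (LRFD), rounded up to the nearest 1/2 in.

L = 19 in on each side

E70XX → F_EXX = 70 ksi.
Throat t_e = 0.707 × 0.4375 = 0.3093 in.
φr_n = 0.75 × 0.6 × 70 × 0.3093 = 9.743 kip/in.
L_req = P_u / φr_n = 369 / 9.743 = 37.87 in total.
Per side: 37.87 / 2 = 18.94 in.
Round up → use L = 19 in on each side.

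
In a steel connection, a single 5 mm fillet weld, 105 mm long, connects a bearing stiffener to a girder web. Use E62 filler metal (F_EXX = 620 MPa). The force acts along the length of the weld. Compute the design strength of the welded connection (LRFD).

Effective throat t_e = 0.707 × 5 = 3.535 mm.
Total length L = 105 mm; A_we = 3.535 × 105 = 371.2 mm².
F_nw = 0.6 F_EXX = 0.6 × 620 = 372 MPa.
φR_n = 0.75 × 372 × 371.2 × 10⁻³ = 103.6 kN.

φR_n ≈ 104 kN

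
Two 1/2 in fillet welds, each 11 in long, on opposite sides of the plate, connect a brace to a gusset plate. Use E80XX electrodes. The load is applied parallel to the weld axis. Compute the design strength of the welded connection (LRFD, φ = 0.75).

φR_n ≈ 280 kips

E80XX → F_EXX = 80 ksi.
Effective throat t_e = 0.707 × 0.5 = 0.3535 in.
Total length L = 22 in; A_we = 0.3535 × 22 = 7.777 in².
F_nw = 0.6 F_EXX = 0.6 × 80 = 48 ksi.
φR_n = 0.75 × 48 × 7.777 = 280 kips.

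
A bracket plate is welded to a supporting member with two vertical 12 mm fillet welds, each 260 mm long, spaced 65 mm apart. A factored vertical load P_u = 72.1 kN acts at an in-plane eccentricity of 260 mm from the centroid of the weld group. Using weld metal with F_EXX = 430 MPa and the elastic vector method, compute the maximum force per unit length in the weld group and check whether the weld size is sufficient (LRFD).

f_max ≈ 768 N/mm; adequate

Total weld length L_w = 520 mm. Treat welds as unit-width lines.
Polar moment about centroid: J = 2[d³/12 + d(b/2)²] = 2[260³/12 + 260×32.5²] = 3479000 mm³.
Direct shear f_v = P/L_w = 72.1×10³ / 520 = 138.7 N/mm (vertical).
Torsion M = P·e = 72.1×10³ × 260 = 18746000 N·mm.
Critical point at (x, y) = (32.5, 130) from centroid. f_tx = M·y/J = 700.6 N/mm; f_ty = M·x/J = 175.1 N/mm.
Resultant f_max = √[f_tx² + (f_v + f_ty)²] = √[700.6² + (138.7 + 175.1)²] = 767.6 N/mm.
Capacity per unit length: φr_n = 0.75 × 0.6 × 430 × (0.707 × 12) = 1642 N/mm.
767.6 ≤ 1642 → adequate.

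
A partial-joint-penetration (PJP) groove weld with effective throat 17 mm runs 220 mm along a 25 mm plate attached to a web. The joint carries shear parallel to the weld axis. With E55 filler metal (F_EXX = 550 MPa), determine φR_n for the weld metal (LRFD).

Effective throat (given) t_e = 17 mm.
A_we = 17 × 220 = 3740 mm².
F_nw = 0.6 F_EXX = 330 MPa.
φR_n = 0.75 × 330 × 3740 × 10⁻³ = 925.7 kN.

φR_n ≈ 926 kN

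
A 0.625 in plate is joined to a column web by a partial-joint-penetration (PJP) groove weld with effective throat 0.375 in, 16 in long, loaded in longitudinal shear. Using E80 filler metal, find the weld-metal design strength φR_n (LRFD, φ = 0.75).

E80XX → F_EXX = 80 ksi.
Effective throat (given) t_e = 0.375 in.
A_we = 0.375 × 16 = 6 in².
F_nw = 0.6 F_EXX = 48 ksi.
φR_n = 0.75 × 48 × 6 = 216 kip.

φR_n ≈ 216 kip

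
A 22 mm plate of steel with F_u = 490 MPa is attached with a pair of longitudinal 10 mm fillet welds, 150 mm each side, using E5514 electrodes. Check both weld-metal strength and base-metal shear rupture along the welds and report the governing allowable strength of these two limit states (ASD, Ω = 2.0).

R_n/Ω ≈ 350 kN (weld metal governs)

E55XX → F_EXX = 550 MPa.
t_e = 0.707 × 10 = 7.07 mm; L = 300 mm.
Weld metal: R_n/Ω = (1/2.0) × 0.6 × 550 × 7.07 × 300 × 10⁻³ = 350 kN.
Base metal (shear rupture): R_n/Ω = (1/2.0) × 0.6 × 490 × 22 × 300 × 10⁻³ = 970.2 kN.
Governing: weld metal.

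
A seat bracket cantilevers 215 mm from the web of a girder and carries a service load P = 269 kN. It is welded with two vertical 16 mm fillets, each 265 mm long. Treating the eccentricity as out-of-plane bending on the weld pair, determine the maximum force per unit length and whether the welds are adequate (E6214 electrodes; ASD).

f_max ≈ 2520 N/mm; NOT adequate

E62XX → F_EXX = 620 MPa.
L_w = 2 × 265 = 530 mm; section modulus (unit throat) S = 2 × L²/6 = 23410 mm².
Direct shear f_v = P/L_w = 269×10³/530 = 507.5 N/mm.
Moment M = P × e = 269×10³ × 215 = 57835000 N·mm; bending f_b = M/S = 2471 N/mm.
f_max = √(f_v² + f_b²) = √(507.5² + 2471²) = 2522 N/mm.
r_n/Ω = (1/2.0) × 0.6 × 620 × (0.707 × 16) = 2104 N/mm → NOT adequate.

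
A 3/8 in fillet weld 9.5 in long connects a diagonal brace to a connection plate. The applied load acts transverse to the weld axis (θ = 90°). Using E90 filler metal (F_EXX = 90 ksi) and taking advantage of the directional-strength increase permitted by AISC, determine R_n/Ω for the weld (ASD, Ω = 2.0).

R_n/Ω ≈ 102 kips

t_e = 0.707 × 0.375 = 0.2651 in; A_we = 0.2651 × 9.5 = 2.519 in².
Directional factor: 1.0 + 0.5 sin^1.5(90°) = 1.5.
F_nw = 0.6 × 90 × 1.5 = 81 ksi.
R_n/Ω = (81 × 2.519) / 2.0 = 102 kips.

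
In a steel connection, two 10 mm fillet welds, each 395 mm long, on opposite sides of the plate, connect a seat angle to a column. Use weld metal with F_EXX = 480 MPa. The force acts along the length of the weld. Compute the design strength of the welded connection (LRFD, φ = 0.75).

Effective throat t_e = 0.707 × 10 = 7.07 mm.
Total length L = 790 mm; A_we = 7.07 × 790 = 5585 mm².
F_nw = 0.6 F_EXX = 0.6 × 480 = 288 MPa.
φR_n = 0.75 × 288 × 5585 × 10⁻³ = 1206 kN.

φR_n ≈ 1210 kN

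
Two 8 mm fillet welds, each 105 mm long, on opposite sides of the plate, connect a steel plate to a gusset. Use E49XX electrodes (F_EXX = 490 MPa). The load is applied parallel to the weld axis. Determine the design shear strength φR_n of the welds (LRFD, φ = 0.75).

φR_n ≈ 262 kN

Effective throat t_e = 0.707 × 8 = 5.656 mm.
Total length L = 210 mm; A_we = 5.656 × 210 = 1188 mm².
F_nw = 0.6 F_EXX = 0.6 × 490 = 294 MPa.
φR_n = 0.75 × 294 × 1188 × 10⁻³ = 261.9 kN.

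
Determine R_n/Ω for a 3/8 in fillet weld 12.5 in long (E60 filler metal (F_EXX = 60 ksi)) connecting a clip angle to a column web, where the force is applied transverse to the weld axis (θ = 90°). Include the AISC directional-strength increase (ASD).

t_e = 0.707 × 0.375 = 0.2651 in; A_we = 0.2651 × 12.5 = 3.314 in².
Directional factor: 1.0 + 0.5 sin^1.5(90°) = 1.5.
F_nw = 0.6 × 60 × 1.5 = 54 ksi.
R_n/Ω = (54 × 3.314) / 2.0 = 89.48 kip.

R_n/Ω ≈ 89.5 kip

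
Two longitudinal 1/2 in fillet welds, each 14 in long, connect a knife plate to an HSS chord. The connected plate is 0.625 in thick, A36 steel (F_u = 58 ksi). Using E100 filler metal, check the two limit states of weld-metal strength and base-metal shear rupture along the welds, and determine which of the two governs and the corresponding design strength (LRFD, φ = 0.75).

E100XX → F_EXX = 100 ksi.
t_e = 0.707 × 0.5 = 0.3535 in; L = 28 in.
Weld metal: φR_n = 0.75 × 0.6 × 100 × 0.3535 × 28 = 445.4 kips.
Base metal (shear rupture): φR_n = 0.75 × 0.6 × 58 × 0.625 × 28 = 456.8 kips.
Governing: weld metal.

φR_n ≈ 445 kips (weld metal governs)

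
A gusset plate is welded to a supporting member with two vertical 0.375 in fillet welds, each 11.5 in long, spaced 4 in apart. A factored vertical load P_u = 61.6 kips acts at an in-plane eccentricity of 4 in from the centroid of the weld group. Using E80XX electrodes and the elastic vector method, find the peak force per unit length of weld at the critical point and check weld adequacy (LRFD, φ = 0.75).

E80XX → F_EXX = 80 ksi.
Total weld length L_w = 23 in. Treat welds as unit-width lines.
Polar moment about centroid: J = 2[d³/12 + d(b/2)²] = 2[11.5³/12 + 11.5×2²] = 345.5 in³.
Direct shear f_v = P/L_w = 61.6 / 23 = 2.678 kip/in (vertical).
Torsion M = P·e = 61.6 × 4 = 246.4 kip·in.
Critical point at (x, y) = (2, 5.75) from centroid. f_tx = M·y/J = 4.101 kip/in; f_ty = M·x/J = 1.426 kip/in.
Resultant f_max = √[f_tx² + (f_v + f_ty)²] = √[4.101² + (2.678 + 1.426)²] = 5.802 kip/in.
Capacity per unit length: φr_n = 0.75 × 0.6 × 80 × (0.707 × 0.375) = 9.544 kip/in.
5.802 ≤ 9.544 → adequate.

f_max ≈ 5.8 kip/in; adequate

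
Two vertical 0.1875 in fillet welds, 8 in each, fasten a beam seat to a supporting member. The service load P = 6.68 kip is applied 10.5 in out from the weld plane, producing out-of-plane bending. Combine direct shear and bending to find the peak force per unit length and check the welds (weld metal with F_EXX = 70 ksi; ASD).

L_w = 2 × 8 = 16 in; section modulus (unit throat) S = 2 × L²/6 = 21.33 in².
Direct shear f_v = P/L_w = 6.68/16 = 0.4175 kip/in.
Moment M = P × e = 6.68 × 10.5 = 70.14 kip·in; bending f_b = M/S = 3.288 kip/in.
f_max = √(f_v² + f_b²) = √(0.4175² + 3.288²) = 3.314 kip/in.
r_n/Ω = (1/2.0) × 0.6 × 70 × (0.707 × 0.1875) = 2.784 kip/in → NOT adequate.

f_max ≈ 3.31 kip/in; NOT adequate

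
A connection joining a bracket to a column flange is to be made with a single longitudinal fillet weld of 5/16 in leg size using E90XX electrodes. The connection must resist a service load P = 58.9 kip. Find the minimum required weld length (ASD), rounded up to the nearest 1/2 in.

E90XX → F_EXX = 90 ksi.
Throat t_e = 0.707 × 0.3125 = 0.2209 in.
r_n/Ω = (0.6 × 90 × 0.2209) / 2.0 = 5.965 kip/in.
L_req = P / (r_n/Ω) = 58.9 / 5.965 = 9.874 in total.
Round up → use L = 10 in.

L = 10 in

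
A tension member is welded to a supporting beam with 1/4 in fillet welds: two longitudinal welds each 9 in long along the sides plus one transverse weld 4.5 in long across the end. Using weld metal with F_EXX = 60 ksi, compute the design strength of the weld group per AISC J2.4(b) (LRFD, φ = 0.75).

φR_n ≈ 107 kip

t_e = 0.707 × 0.25 = 0.1767 in.
R_nwl = 0.6 × 60 × 0.1767 × 18 = 114.5 kip (longitudinal, 2 welds).
R_nwt = 0.6 × 60 × 0.1767 × 4.5 = 28.63 kip (transverse, base value).
(i) R_nwl + R_nwt = 143.2 kip; (ii) 0.85 R_nwl + 1.5 R_nwt = 140.3 kip.
R_n = max = 143.2 kip [governs: (i)]; φR_n = 107.4 kip.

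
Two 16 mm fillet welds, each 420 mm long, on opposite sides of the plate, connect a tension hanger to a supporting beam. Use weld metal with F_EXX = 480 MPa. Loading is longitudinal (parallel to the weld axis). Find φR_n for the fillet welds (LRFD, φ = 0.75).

Effective throat t_e = 0.707 × 16 = 11.31 mm.
Total length L = 840 mm; A_we = 11.31 × 840 = 9502 mm².
F_nw = 0.6 F_EXX = 0.6 × 480 = 288 MPa.
φR_n = 0.75 × 288 × 9502 × 10⁻³ = 2052 kN.

φR_n ≈ 2050 kN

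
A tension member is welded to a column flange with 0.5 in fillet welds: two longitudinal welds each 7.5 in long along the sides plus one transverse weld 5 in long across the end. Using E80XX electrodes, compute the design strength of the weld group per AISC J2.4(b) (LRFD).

E80XX → F_EXX = 80 ksi.
t_e = 0.707 × 0.5 = 0.3535 in.
R_nwl = 0.6 × 80 × 0.3535 × 15 = 254.5 kips (longitudinal, 2 welds).
R_nwt = 0.6 × 80 × 0.3535 × 5 = 84.84 kips (transverse, base value).
(i) R_nwl + R_nwt = 339.4 kips; (ii) 0.85 R_nwl + 1.5 R_nwt = 343.6 kips.
R_n = max = 343.6 kips [governs: (ii)]; φR_n = 257.7 kips.

φR_n ≈ 258 kips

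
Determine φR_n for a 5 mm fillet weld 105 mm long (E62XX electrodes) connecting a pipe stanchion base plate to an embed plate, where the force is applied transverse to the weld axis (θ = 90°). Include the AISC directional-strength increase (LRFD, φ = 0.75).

φR_n ≈ 155 kN

E62XX → F_EXX = 620 MPa.
t_e = 0.707 × 5 = 3.535 mm; A_we = 3.535 × 105 = 371.2 mm².
Directional factor: 1.0 + 0.5 sin^1.5(90°) = 1.5.
F_nw = 0.6 × 620 × 1.5 = 558 MPa.
φR_n = 0.75 × 558 × 371.2 × 10⁻³ = 155.3 kN.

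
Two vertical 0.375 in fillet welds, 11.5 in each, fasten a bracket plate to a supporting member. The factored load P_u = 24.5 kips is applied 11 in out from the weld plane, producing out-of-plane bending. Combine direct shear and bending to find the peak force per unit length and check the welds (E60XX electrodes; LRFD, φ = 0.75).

E60XX → F_EXX = 60 ksi.
L_w = 2 × 11.5 = 23 in; section modulus (unit throat) S = 2 × L²/6 = 44.08 in².
Direct shear f_v = P/L_w = 24.5/23 = 1.065 kip/in.
Moment M = P × e = 24.5 × 11 = 269.5 kip·in; bending f_b = M/S = 6.113 kip/in.
f_max = √(f_v² + f_b²) = √(1.065² + 6.113²) = 6.206 kip/in.
φr_n = 0.75 × 0.6 × 60 × (0.707 × 0.375) = 7.158 kip/in → adequate.

f_max ≈ 6.21 kip/in; adequate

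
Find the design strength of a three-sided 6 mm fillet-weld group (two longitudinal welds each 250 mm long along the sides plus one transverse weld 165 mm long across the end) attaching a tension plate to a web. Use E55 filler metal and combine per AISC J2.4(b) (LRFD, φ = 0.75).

φR_n ≈ 706 kN

E55XX → F_EXX = 550 MPa.
t_e = 0.707 × 6 = 4.242 mm.
R_nwl = 0.6 × 550 × 4.242 × 500 × 10⁻³ = 699.9 kN (longitudinal, 2 welds).
R_nwt = 0.6 × 550 × 4.242 × 165 × 10⁻³ = 231 kN (transverse, base value).
(i) R_nwl + R_nwt = 930.9 kN; (ii) 0.85 R_nwl + 1.5 R_nwt = 941.4 kN.
R_n = max = 941.4 kN [governs: (ii)]; φR_n = 706.1 kN.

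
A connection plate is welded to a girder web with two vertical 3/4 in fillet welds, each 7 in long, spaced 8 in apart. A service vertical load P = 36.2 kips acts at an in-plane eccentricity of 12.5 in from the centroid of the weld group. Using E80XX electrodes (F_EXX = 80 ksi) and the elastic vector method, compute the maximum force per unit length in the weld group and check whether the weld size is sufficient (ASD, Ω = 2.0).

Total weld length L_w = 14 in. Treat welds as unit-width lines.
Polar moment about centroid: J = 2[d³/12 + d(b/2)²] = 2[7³/12 + 7×4²] = 281.2 in³.
Direct shear f_v = P/L_w = 36.2 / 14 = 2.586 kip/in (vertical).
Torsion M = P·e = 36.2 × 12.5 = 452.5 kip·in.
Critical point at (x, y) = (4, 3.5) from centroid. f_tx = M·y/J = 5.633 kip/in; f_ty = M·x/J = 6.437 kip/in.
Resultant f_max = √[f_tx² + (f_v + f_ty)²] = √[5.633² + (2.586 + 6.437)²] = 10.64 kip/in.
Capacity per unit length: r_n/Ω = (1/2.0) × 0.6 × 80 × (0.707 × 0.75) = 12.73 kip/in.
10.64 ≤ 12.73 → adequate.

f_max ≈ 10.6 kip/in; adequate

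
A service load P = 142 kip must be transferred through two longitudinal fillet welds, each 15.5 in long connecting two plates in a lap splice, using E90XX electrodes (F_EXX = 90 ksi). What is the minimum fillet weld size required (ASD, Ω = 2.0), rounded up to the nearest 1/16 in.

Total weld length L = 31 in.
Required throat t_e = P × Ω / (0.6 F_EXX × L) = 142 × 2.0 / (0.6 × 90 × 31) = 0.1697 in.
Required leg w = t_e / 0.707 = 0.24 in → use 1/4 in.

w = 1/4 in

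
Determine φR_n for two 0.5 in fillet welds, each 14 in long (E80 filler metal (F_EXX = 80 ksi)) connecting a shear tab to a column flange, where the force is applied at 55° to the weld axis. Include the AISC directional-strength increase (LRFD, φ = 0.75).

t_e = 0.707 × 0.5 = 0.3535 in; A_we = 0.3535 × 28 = 9.898 in².
Directional factor: 1.0 + 0.5 sin^1.5(55°) = 1.371.
F_nw = 0.6 × 80 × 1.371 = 65.79 ksi.
φR_n = 0.75 × 65.79 × 9.898 = 488.4 kips.

φR_n ≈ 488 kips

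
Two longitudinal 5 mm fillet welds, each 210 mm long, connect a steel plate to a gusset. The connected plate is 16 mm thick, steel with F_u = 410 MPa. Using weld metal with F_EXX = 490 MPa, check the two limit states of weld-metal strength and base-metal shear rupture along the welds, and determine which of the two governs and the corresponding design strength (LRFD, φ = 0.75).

t_e = 0.707 × 5 = 3.535 mm; L = 420 mm.
Weld metal: φR_n = 0.75 × 0.6 × 490 × 3.535 × 420 × 10⁻³ = 327.4 kN.
Base metal (shear rupture): φR_n = 0.75 × 0.6 × 410 × 16 × 420 × 10⁻³ = 1240 kN.
Governing: weld metal.

φR_n ≈ 327 kN (weld metal governs)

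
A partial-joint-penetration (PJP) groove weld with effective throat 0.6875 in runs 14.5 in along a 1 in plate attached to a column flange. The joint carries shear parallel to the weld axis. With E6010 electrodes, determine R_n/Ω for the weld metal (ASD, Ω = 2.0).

E60XX → F_EXX = 60 ksi.
Effective throat (given) t_e = 0.6875 in.
A_we = 0.6875 × 14.5 = 9.969 in².
F_nw = 0.6 F_EXX = 36 ksi.
R_n/Ω = (36 × 9.969) / 2.0 = 179.4 kip.

R_n/Ω ≈ 179 kip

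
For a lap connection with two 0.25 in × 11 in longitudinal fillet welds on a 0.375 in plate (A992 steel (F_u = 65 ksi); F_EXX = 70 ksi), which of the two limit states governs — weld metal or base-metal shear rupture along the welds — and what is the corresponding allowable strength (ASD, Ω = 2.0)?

t_e = 0.707 × 0.25 = 0.1767 in; L = 22 in.
Weld metal: R_n/Ω = (1/2.0) × 0.6 × 70 × 0.1767 × 22 = 81.66 kips.
Base metal (shear rupture): R_n/Ω = (1/2.0) × 0.6 × 65 × 0.375 × 22 = 160.9 kips.
Governing: weld metal.

R_n/Ω ≈ 81.7 kips (weld metal governs)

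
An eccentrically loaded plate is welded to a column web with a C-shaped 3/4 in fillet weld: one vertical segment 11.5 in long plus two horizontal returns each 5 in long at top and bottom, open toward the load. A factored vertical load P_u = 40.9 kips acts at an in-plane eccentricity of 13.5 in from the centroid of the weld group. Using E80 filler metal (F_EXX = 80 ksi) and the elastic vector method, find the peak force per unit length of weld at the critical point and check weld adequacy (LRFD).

Total weld length L_w = 21.5 in. Treat welds as unit-width lines.
Centroid: x̄ = 2×5×2.5 / 21.5 = 1.163 in from the vertical weld.
Polar moment about centroid: J = I_x + I_y = [11.5³/12 + 2×5×5.75²] + [11.5×1.163² + 2(5³/12 + 5×1.337²)] = 511.6 in³.
Direct shear f_v = P/L_w = 40.9 / 21.5 = 1.902 kip/in (vertical).
Torsion M = P·e = 40.9 × 13.5 = 552.15 kip·in.
Critical point at (x, y) = (3.837, 5.75) from centroid. f_tx = M·y/J = 6.205 kip/in; f_ty = M·x/J = 4.141 kip/in.
Resultant f_max = √[f_tx² + (f_v + f_ty)²] = √[6.205² + (1.902 + 4.141)²] = 8.662 kip/in.
Capacity per unit length: φr_n = 0.75 × 0.6 × 80 × (0.707 × 0.75) = 19.09 kip/in.
8.662 ≤ 19.09 → adequate.

f_max ≈ 8.66 kip/in; adequate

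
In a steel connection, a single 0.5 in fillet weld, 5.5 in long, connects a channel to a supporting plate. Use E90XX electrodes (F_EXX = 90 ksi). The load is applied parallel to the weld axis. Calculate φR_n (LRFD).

φR_n ≈ 78.7 kip

Effective throat t_e = 0.707 × 0.5 = 0.3535 in.
Total length L = 5.5 in; A_we = 0.3535 × 5.5 = 1.944 in².
F_nw = 0.6 F_EXX = 0.6 × 90 = 54 ksi.
φR_n = 0.75 × 54 × 1.944 = 78.74 kip.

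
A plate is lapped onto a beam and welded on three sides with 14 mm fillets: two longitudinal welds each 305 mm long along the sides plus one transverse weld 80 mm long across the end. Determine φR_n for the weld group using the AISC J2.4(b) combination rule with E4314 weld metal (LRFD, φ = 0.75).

φR_n ≈ 1320 kN

E43XX → F_EXX = 430 MPa.
t_e = 0.707 × 14 = 9.898 mm.
R_nwl = 0.6 × 430 × 9.898 × 610 × 10⁻³ = 1558 kN (longitudinal, 2 welds).
R_nwt = 0.6 × 430 × 9.898 × 80 × 10⁻³ = 204.3 kN (transverse, base value).
(i) R_nwl + R_nwt = 1762 kN; (ii) 0.85 R_nwl + 1.5 R_nwt = 1631 kN.
R_n = max = 1762 kN [governs: (i)]; φR_n = 1322 kN.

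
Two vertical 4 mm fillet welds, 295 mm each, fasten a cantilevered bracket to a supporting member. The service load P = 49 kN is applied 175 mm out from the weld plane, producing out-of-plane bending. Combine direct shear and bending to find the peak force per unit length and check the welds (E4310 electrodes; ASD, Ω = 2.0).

f_max ≈ 307 N/mm; adequate

E43XX → F_EXX = 430 MPa.
L_w = 2 × 295 = 590 mm; section modulus (unit throat) S = 2 × L²/6 = 29010 mm².
Direct shear f_v = P/L_w = 49×10³/590 = 83.05 N/mm.
Moment M = P × e = 49×10³ × 175 = 8575000 N·mm; bending f_b = M/S = 295.6 N/mm.
f_max = √(f_v² + f_b²) = √(83.05² + 295.6²) = 307 N/mm.
r_n/Ω = (1/2.0) × 0.6 × 430 × (0.707 × 4) = 364.8 N/mm → adequate.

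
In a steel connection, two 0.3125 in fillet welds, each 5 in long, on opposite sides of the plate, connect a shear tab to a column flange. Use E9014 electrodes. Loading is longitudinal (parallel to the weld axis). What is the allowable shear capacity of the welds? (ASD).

E90XX → F_EXX = 90 ksi.
Effective throat t_e = 0.707 × 0.3125 = 0.2209 in.
Total length L = 10 in; A_we = 0.2209 × 10 = 2.209 in².
F_nw = 0.6 F_EXX = 0.6 × 90 = 54 ksi.
R_n = 54 × 2.209 = 119.3 kip; R_n/Ω = 119.3/2.0 = 59.65 kip.

R_n/Ω ≈ 59.7 kip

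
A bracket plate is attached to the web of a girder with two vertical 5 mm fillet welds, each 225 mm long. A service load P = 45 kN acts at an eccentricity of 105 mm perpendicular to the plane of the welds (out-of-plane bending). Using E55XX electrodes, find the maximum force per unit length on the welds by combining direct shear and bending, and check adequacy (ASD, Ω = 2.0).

E55XX → F_EXX = 550 MPa.
L_w = 2 × 225 = 450 mm; section modulus (unit throat) S = 2 × L²/6 = 16880 mm².
Direct shear f_v = P/L_w = 45×10³/450 = 100 N/mm.
Moment M = P × e = 45×10³ × 105 = 4725000 N·mm; bending f_b = M/S = 280 N/mm.
f_max = √(f_v² + f_b²) = √(100² + 280²) = 297.3 N/mm.
r_n/Ω = (1/2.0) × 0.6 × 550 × (0.707 × 5) = 583.3 N/mm → adequate.

f_max ≈ 297 N/mm; adequate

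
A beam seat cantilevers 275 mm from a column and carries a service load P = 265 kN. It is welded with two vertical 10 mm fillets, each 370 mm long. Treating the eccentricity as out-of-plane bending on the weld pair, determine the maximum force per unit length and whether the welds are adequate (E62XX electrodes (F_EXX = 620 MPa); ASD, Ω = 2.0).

f_max ≈ 1640 N/mm; NOT adequate

L_w = 2 × 370 = 740 mm; section modulus (unit throat) S = 2 × L²/6 = 45630 mm².
Direct shear f_v = P/L_w = 265×10³/740 = 358.1 N/mm.
Moment M = P × e = 265×10³ × 275 = 72875000 N·mm; bending f_b = M/S = 1597 N/mm.
f_max = √(f_v² + f_b²) = √(358.1² + 1597²) = 1637 N/mm.
r_n/Ω = (1/2.0) × 0.6 × 620 × (0.707 × 10) = 1315 N/mm → NOT adequate.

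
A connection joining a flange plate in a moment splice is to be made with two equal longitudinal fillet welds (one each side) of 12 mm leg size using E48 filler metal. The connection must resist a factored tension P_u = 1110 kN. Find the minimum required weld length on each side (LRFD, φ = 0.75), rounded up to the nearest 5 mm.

L = 305 mm on each side

E48XX → F_EXX = 480 MPa.
Throat t_e = 0.707 × 12 = 8.484 mm.
φr_n = 0.75 × 0.6 × 480 × 8.484 × 10⁻³ = 1.833 kN/mm.
L_req = P_u / φr_n = 1110 / 1.833 = 605.7 mm total.
Per side: 605.7 / 2 = 302.9 mm.
Round up → use L = 305 mm on each side.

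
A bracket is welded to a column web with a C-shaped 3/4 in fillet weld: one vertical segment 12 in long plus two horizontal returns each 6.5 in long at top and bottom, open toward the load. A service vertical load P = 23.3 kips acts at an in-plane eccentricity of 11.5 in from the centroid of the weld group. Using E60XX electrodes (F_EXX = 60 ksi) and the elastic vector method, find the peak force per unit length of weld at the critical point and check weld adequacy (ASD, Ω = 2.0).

f_max ≈ 3.51 kip/in; adequate

Total weld length L_w = 25 in. Treat welds as unit-width lines.
Centroid: x̄ = 2×6.5×3.25 / 25 = 1.69 in from the vertical weld.
Polar moment about centroid: J = I_x + I_y = [12³/12 + 2×6.5×6²] + [12×1.69² + 2(6.5³/12 + 6.5×1.56²)] = 723.7 in³.
Direct shear f_v = P/L_w = 23.3 / 25 = 0.932 kip/in (vertical).
Torsion M = P·e = 23.3 × 11.5 = 267.95 kip·in.
Critical point at (x, y) = (4.81, 6) from centroid. f_tx = M·y/J = 2.222 kip/in; f_ty = M·x/J = 1.781 kip/in.
Resultant f_max = √[f_tx² + (f_v + f_ty)²] = √[2.222² + (0.932 + 1.781)²] = 3.506 kip/in.
Capacity per unit length: r_n/Ω = (1/2.0) × 0.6 × 60 × (0.707 × 0.75) = 9.544 kip/in.
3.506 ≤ 9.544 → adequate.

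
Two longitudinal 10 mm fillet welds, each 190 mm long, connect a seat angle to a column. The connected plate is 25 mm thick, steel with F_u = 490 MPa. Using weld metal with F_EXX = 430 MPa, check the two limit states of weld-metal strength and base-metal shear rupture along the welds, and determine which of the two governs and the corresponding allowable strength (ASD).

R_n/Ω ≈ 347 kN (weld metal governs)

t_e = 0.707 × 10 = 7.07 mm; L = 380 mm.
Weld metal: R_n/Ω = (1/2.0) × 0.6 × 430 × 7.07 × 380 × 10⁻³ = 346.6 kN.
Base metal (shear rupture): R_n/Ω = (1/2.0) × 0.6 × 490 × 25 × 380 × 10⁻³ = 1396 kN.
Governing: weld metal.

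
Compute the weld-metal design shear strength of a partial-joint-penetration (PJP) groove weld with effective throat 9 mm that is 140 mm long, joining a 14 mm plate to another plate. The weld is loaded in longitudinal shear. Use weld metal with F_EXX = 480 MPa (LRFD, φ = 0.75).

Effective throat (given) t_e = 9 mm.
A_we = 9 × 140 = 1260 mm².
F_nw = 0.6 F_EXX = 288 MPa.
φR_n = 0.75 × 288 × 1260 × 10⁻³ = 272.2 kN.

φR_n ≈ 272 kN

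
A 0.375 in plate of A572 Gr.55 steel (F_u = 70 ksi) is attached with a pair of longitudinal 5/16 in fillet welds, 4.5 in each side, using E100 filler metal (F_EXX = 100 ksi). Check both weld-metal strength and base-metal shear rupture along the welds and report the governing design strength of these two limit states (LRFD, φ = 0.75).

φR_n ≈ 89.5 kip (weld metal governs)

t_e = 0.707 × 0.3125 = 0.2209 in; L = 9 in.
Weld metal: φR_n = 0.75 × 0.6 × 100 × 0.2209 × 9 = 89.48 kip.
Base metal (shear rupture): φR_n = 0.75 × 0.6 × 70 × 0.375 × 9 = 106.3 kip.
Governing: weld metal.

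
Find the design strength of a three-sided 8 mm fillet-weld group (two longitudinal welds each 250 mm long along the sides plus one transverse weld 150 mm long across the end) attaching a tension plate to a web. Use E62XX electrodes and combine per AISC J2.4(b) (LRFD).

φR_n ≈ 1030 kN

E62XX → F_EXX = 620 MPa.
t_e = 0.707 × 8 = 5.656 mm.
R_nwl = 0.6 × 620 × 5.656 × 500 × 10⁻³ = 1052 kN (longitudinal, 2 welds).
R_nwt = 0.6 × 620 × 5.656 × 150 × 10⁻³ = 315.6 kN (transverse, base value).
(i) R_nwl + R_nwt = 1368 kN; (ii) 0.85 R_nwl + 1.5 R_nwt = 1368 kN.
R_n = max = 1368 kN [governs: (ii)]; φR_n = 1026 kN.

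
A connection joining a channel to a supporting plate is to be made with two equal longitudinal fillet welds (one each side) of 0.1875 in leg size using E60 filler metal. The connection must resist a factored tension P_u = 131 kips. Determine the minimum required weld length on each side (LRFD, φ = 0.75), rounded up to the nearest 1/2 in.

L = 18.5 in on each side

E60XX → F_EXX = 60 ksi.
Throat t_e = 0.707 × 0.1875 = 0.1326 in.
φr_n = 0.75 × 0.6 × 60 × 0.1326 = 3.579 kips/in.
L_req = P_u / φr_n = 131 / 3.579 = 36.6 in total.
Per side: 36.6 / 2 = 18.3 in.
Round up → use L = 18.5 in on each side.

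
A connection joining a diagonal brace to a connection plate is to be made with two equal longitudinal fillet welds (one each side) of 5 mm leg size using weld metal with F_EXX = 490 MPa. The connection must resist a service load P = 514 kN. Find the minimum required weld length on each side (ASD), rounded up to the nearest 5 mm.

Throat t_e = 0.707 × 5 = 3.535 mm.
r_n/Ω = (0.6 × 490 × 3.535) / 2.0 = 519.6 N/mm = 0.5196 kN/mm.
L_req = P / (r_n/Ω) = 514 / 0.5196 = 989.1 mm total.
Per side: 989.1 / 2 = 494.6 mm.
Round up → use L = 495 mm on each side.

L = 495 mm on each side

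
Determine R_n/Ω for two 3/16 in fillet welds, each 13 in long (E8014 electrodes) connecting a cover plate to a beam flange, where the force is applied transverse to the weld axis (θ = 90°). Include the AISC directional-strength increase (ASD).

E80XX → F_EXX = 80 ksi.
t_e = 0.707 × 0.1875 = 0.1326 in; A_we = 0.1326 × 26 = 3.447 in².
Directional factor: 1.0 + 0.5 sin^1.5(90°) = 1.5.
F_nw = 0.6 × 80 × 1.5 = 72 ksi.
R_n/Ω = (72 × 3.447) / 2.0 = 124.1 kips.

R_n/Ω ≈ 124 kips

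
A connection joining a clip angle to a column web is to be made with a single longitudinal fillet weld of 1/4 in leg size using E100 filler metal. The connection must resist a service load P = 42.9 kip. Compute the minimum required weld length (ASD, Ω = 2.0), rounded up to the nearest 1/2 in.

E100XX → F_EXX = 100 ksi.
Throat t_e = 0.707 × 0.25 = 0.1767 in.
r_n/Ω = (0.6 × 100 × 0.1767) / 2.0 = 5.302 kip/in.
L_req = P / (r_n/Ω) = 42.9 / 5.302 = 8.091 in total.
Round up → use L = 8.5 in.

L = 8.5 in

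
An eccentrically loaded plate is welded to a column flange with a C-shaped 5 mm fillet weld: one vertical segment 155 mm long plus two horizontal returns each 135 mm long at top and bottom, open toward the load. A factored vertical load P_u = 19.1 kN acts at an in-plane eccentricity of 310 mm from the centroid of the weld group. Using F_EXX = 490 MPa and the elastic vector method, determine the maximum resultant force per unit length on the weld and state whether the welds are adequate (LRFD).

f_max ≈ 291 N/mm; adequate

Total weld length L_w = 425 mm. Treat welds as unit-width lines.
Centroid: x̄ = 2×135×67.5 / 425 = 42.88 mm from the vertical weld.
Polar moment about centroid: J = I_x + I_y = [155³/12 + 2×135×77.5²] + [155×42.88² + 2(135³/12 + 135×24.62²)] = 2791000 mm³.
Direct shear f_v = P/L_w = 19.1×10³ / 425 = 44.94 N/mm (vertical).
Torsion M = P·e = 19.1×10³ × 310 = 5921000 N·mm.
Critical point at (x, y) = (92.12, 77.5) from centroid. f_tx = M·y/J = 164.4 N/mm; f_ty = M·x/J = 195.4 N/mm.
Resultant f_max = √[f_tx² + (f_v + f_ty)²] = √[164.4² + (44.94 + 195.4)²] = 291.2 N/mm.
Capacity per unit length: φr_n = 0.75 × 0.6 × 490 × (0.707 × 5) = 779.5 N/mm.
291.2 ≤ 779.5 → adequate.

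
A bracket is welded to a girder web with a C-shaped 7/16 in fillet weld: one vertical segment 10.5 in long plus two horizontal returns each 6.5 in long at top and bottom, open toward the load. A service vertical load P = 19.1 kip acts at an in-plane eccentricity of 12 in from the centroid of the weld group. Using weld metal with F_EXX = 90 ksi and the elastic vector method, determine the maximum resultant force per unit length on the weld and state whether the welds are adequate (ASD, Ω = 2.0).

f_max ≈ 3.47 kip/in; adequate

Total weld length L_w = 23.5 in. Treat welds as unit-width lines.
Centroid: x̄ = 2×6.5×3.25 / 23.5 = 1.798 in from the vertical weld.
Polar moment about centroid: J = I_x + I_y = [10.5³/12 + 2×6.5×5.25²] + [10.5×1.798² + 2(6.5³/12 + 6.5×1.452²)] = 561.9 in³.
Direct shear f_v = P/L_w = 19.1 / 23.5 = 0.8128 kip/in (vertical).
Torsion M = P·e = 19.1 × 12 = 229.2 kip·in.
Critical point at (x, y) = (4.702, 5.25) from centroid. f_tx = M·y/J = 2.141 kip/in; f_ty = M·x/J = 1.918 kip/in.
Resultant f_max = √[f_tx² + (f_v + f_ty)²] = √[2.141² + (0.8128 + 1.918)²] = 3.47 kip/in.
Capacity per unit length: r_n/Ω = (1/2.0) × 0.6 × 90 × (0.707 × 0.4375) = 8.351 kip/in.
3.47 ≤ 8.351 → adequate.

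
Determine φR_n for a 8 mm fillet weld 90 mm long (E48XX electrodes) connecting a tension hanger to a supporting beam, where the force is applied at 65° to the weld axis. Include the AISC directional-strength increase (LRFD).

φR_n ≈ 157 kN

E48XX → F_EXX = 480 MPa.
t_e = 0.707 × 8 = 5.656 mm; A_we = 5.656 × 90 = 509 mm².
Directional factor: 1.0 + 0.5 sin^1.5(65°) = 1.431.
F_nw = 0.6 × 480 × 1.431 = 412.2 MPa.
φR_n = 0.75 × 412.2 × 509 × 10⁻³ = 157.4 kN.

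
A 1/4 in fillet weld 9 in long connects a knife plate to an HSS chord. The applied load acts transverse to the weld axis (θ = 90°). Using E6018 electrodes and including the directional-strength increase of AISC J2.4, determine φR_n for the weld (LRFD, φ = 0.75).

φR_n ≈ 64.4 kip

E60XX → F_EXX = 60 ksi.
t_e = 0.707 × 0.25 = 0.1767 in; A_we = 0.1767 × 9 = 1.591 in².
Directional factor: 1.0 + 0.5 sin^1.5(90°) = 1.5.
F_nw = 0.6 × 60 × 1.5 = 54 ksi.
φR_n = 0.75 × 54 × 1.591 = 64.43 kip.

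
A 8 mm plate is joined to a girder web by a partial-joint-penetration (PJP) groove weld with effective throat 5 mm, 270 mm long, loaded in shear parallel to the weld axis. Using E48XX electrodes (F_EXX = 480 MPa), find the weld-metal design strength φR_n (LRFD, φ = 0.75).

Effective throat (given) t_e = 5 mm.
A_we = 5 × 270 = 1350 mm².
F_nw = 0.6 F_EXX = 288 MPa.
φR_n = 0.75 × 288 × 1350 × 10⁻³ = 291.6 kN.

φR_n ≈ 292 kN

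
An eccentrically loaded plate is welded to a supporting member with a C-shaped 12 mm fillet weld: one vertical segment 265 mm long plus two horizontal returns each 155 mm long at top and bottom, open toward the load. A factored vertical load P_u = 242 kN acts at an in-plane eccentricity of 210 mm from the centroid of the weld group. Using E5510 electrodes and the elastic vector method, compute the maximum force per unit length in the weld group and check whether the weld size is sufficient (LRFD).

E55XX → F_EXX = 550 MPa.
Total weld length L_w = 575 mm. Treat welds as unit-width lines.
Centroid: x̄ = 2×155×77.5 / 575 = 41.78 mm from the vertical weld.
Polar moment about centroid: J = I_x + I_y = [265³/12 + 2×155×132.5²] + [265×41.78² + 2(155³/12 + 155×35.72²)] = 8472000 mm³.
Direct shear f_v = P/L_w = 242×10³ / 575 = 420.9 N/mm (vertical).
Torsion M = P·e = 242×10³ × 210 = 50820000 N·mm.
Critical point at (x, y) = (113.2, 132.5) from centroid. f_tx = M·y/J = 794.8 N/mm; f_ty = M·x/J = 679.1 N/mm.
Resultant f_max = √[f_tx² + (f_v + f_ty)²] = √[794.8² + (420.9 + 679.1)²] = 1357 N/mm.
Capacity per unit length: φr_n = 0.75 × 0.6 × 550 × (0.707 × 12) = 2100 N/mm.
1357 ≤ 2100 → adequate.

f_max ≈ 1360 N/mm; adequate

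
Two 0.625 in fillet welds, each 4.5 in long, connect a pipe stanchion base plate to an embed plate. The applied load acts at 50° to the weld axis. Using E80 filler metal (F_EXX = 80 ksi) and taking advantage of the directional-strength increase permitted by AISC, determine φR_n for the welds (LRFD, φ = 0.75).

φR_n ≈ 191 kip

t_e = 0.707 × 0.625 = 0.4419 in; A_we = 0.4419 × 9 = 3.977 in².
Directional factor: 1.0 + 0.5 sin^1.5(50°) = 1.335.
F_nw = 0.6 × 80 × 1.335 = 64.09 ksi.
φR_n = 0.75 × 64.09 × 3.977 = 191.2 kip.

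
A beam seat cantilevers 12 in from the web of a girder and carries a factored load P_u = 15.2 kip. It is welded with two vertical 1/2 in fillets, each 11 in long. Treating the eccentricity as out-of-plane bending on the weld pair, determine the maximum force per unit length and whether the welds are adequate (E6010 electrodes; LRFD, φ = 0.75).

f_max ≈ 4.57 kip/in; adequate

E60XX → F_EXX = 60 ksi.
L_w = 2 × 11 = 22 in; section modulus (unit throat) S = 2 × L²/6 = 40.33 in².
Direct shear f_v = P/L_w = 15.2/22 = 0.6909 kip/in.
Moment M = P × e = 15.2 × 12 = 182.4 kip·in; bending f_b = M/S = 4.522 kip/in.
f_max = √(f_v² + f_b²) = √(0.6909² + 4.522²) = 4.575 kip/in.
φr_n = 0.75 × 0.6 × 60 × (0.707 × 0.5) = 9.544 kip/in → adequate.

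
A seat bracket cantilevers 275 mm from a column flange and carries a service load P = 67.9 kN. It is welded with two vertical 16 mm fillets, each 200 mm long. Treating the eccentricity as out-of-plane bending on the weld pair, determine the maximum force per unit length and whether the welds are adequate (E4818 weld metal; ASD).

f_max ≈ 1410 N/mm; adequate

E48XX → F_EXX = 480 MPa.
L_w = 2 × 200 = 400 mm; section modulus (unit throat) S = 2 × L²/6 = 13330 mm².
Direct shear f_v = P/L_w = 67.9×10³/400 = 169.8 N/mm.
Moment M = P × e = 67.9×10³ × 275 = 18672000 N·mm; bending f_b = M/S = 1400 N/mm.
f_max = √(f_v² + f_b²) = √(169.8² + 1400²) = 1411 N/mm.
r_n/Ω = (1/2.0) × 0.6 × 480 × (0.707 × 16) = 1629 N/mm → adequate.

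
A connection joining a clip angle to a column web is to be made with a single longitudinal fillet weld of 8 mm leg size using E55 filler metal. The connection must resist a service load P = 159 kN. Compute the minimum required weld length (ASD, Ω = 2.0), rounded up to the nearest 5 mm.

E55XX → F_EXX = 550 MPa.
Throat t_e = 0.707 × 8 = 5.656 mm.
r_n/Ω = (0.6 × 550 × 5.656) / 2.0 = 933.2 N/mm = 0.9332 kN/mm.
L_req = P / (r_n/Ω) = 159 / 0.9332 = 170.4 mm total.
Round up → use L = 175 mm.

L = 175 mm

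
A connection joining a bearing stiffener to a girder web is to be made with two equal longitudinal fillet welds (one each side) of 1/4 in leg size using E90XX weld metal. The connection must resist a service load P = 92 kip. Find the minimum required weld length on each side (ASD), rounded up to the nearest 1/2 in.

E90XX → F_EXX = 90 ksi.
Throat t_e = 0.707 × 0.25 = 0.1767 in.
r_n/Ω = (0.6 × 90 × 0.1767) / 2.0 = 4.772 kip/in.
L_req = P / (r_n/Ω) = 92 / 4.772 = 19.28 in total.
Per side: 19.28 / 2 = 9.639 in.
Round up → use L = 10 in on each side.

L = 10 in on each side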